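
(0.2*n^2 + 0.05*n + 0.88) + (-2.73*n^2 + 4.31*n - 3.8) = -2.53*n^2 + 4.36*n - 2.92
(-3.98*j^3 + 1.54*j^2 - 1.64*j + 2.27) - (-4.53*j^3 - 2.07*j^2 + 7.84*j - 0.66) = 0.55*j^3 + 3.61*j^2 - 9.48*j + 2.93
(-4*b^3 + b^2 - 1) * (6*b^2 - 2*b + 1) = -24*b^5 + 14*b^4 - 6*b^3 - 5*b^2 + 2*b - 1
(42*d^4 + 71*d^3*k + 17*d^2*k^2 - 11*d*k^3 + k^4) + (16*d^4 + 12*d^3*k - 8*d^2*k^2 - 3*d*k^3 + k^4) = 58*d^4 + 83*d^3*k + 9*d^2*k^2 - 14*d*k^3 + 2*k^4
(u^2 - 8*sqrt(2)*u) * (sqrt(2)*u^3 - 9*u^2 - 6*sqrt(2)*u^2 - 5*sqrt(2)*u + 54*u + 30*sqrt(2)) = sqrt(2)*u^5 - 25*u^4 - 6*sqrt(2)*u^4 + 67*sqrt(2)*u^3 + 150*u^3 - 402*sqrt(2)*u^2 + 80*u^2 - 480*u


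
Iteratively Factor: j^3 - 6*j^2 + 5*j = (j)*(j^2 - 6*j + 5) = j*(j - 1)*(j - 5)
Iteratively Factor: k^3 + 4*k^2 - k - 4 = (k + 4)*(k^2 - 1) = (k - 1)*(k + 4)*(k + 1)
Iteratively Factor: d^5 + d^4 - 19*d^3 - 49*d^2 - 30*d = (d + 3)*(d^4 - 2*d^3 - 13*d^2 - 10*d) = (d + 1)*(d + 3)*(d^3 - 3*d^2 - 10*d) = d*(d + 1)*(d + 3)*(d^2 - 3*d - 10) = d*(d - 5)*(d + 1)*(d + 3)*(d + 2)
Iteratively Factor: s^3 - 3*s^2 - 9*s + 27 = (s - 3)*(s^2 - 9) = (s - 3)*(s + 3)*(s - 3)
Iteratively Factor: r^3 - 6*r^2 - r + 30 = (r - 3)*(r^2 - 3*r - 10) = (r - 3)*(r + 2)*(r - 5)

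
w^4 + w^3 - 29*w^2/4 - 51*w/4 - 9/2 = (w - 3)*(w + 1/2)*(w + 3/2)*(w + 2)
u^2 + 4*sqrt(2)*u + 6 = (u + sqrt(2))*(u + 3*sqrt(2))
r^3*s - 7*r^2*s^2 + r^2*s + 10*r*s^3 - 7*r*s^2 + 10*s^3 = (r - 5*s)*(r - 2*s)*(r*s + s)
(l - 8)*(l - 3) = l^2 - 11*l + 24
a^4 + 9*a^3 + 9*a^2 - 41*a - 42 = (a - 2)*(a + 1)*(a + 3)*(a + 7)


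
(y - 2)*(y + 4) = y^2 + 2*y - 8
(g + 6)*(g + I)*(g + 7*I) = g^3 + 6*g^2 + 8*I*g^2 - 7*g + 48*I*g - 42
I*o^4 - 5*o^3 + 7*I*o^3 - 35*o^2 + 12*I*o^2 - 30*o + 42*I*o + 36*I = (o + 6)*(o - I)*(o + 6*I)*(I*o + I)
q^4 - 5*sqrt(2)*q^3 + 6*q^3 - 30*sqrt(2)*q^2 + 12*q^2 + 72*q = q*(q + 6)*(q - 3*sqrt(2))*(q - 2*sqrt(2))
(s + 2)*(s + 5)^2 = s^3 + 12*s^2 + 45*s + 50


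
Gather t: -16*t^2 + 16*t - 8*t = -16*t^2 + 8*t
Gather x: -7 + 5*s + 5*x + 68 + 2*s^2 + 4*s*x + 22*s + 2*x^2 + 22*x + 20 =2*s^2 + 27*s + 2*x^2 + x*(4*s + 27) + 81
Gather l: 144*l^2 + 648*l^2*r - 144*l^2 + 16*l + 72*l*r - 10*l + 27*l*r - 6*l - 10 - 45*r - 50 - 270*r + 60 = 648*l^2*r + 99*l*r - 315*r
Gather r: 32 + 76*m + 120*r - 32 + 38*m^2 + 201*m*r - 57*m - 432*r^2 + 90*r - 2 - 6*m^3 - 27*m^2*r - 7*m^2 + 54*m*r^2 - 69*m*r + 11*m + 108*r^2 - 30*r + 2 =-6*m^3 + 31*m^2 + 30*m + r^2*(54*m - 324) + r*(-27*m^2 + 132*m + 180)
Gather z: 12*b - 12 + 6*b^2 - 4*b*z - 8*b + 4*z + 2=6*b^2 + 4*b + z*(4 - 4*b) - 10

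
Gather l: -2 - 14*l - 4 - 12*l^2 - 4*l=-12*l^2 - 18*l - 6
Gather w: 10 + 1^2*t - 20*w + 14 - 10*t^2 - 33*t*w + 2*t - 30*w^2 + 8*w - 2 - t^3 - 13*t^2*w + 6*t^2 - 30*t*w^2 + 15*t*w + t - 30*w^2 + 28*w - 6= -t^3 - 4*t^2 + 4*t + w^2*(-30*t - 60) + w*(-13*t^2 - 18*t + 16) + 16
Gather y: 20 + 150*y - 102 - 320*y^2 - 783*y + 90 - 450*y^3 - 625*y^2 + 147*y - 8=-450*y^3 - 945*y^2 - 486*y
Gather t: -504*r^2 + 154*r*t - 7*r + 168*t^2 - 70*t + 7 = -504*r^2 - 7*r + 168*t^2 + t*(154*r - 70) + 7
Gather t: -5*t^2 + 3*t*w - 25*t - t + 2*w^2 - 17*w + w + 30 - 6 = -5*t^2 + t*(3*w - 26) + 2*w^2 - 16*w + 24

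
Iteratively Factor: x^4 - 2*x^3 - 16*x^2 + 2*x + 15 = (x - 5)*(x^3 + 3*x^2 - x - 3) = (x - 5)*(x + 3)*(x^2 - 1) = (x - 5)*(x - 1)*(x + 3)*(x + 1)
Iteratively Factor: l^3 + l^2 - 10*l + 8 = (l - 2)*(l^2 + 3*l - 4) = (l - 2)*(l + 4)*(l - 1)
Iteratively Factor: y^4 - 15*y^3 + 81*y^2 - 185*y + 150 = (y - 2)*(y^3 - 13*y^2 + 55*y - 75) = (y - 5)*(y - 2)*(y^2 - 8*y + 15) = (y - 5)*(y - 3)*(y - 2)*(y - 5)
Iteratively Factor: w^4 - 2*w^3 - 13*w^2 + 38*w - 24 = (w - 1)*(w^3 - w^2 - 14*w + 24) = (w - 3)*(w - 1)*(w^2 + 2*w - 8) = (w - 3)*(w - 1)*(w + 4)*(w - 2)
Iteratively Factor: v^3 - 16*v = (v - 4)*(v^2 + 4*v) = v*(v - 4)*(v + 4)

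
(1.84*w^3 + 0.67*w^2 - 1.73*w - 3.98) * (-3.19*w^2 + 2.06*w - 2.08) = -5.8696*w^5 + 1.6531*w^4 + 3.0717*w^3 + 7.7388*w^2 - 4.6004*w + 8.2784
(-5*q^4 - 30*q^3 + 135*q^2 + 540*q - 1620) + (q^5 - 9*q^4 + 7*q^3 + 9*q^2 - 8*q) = q^5 - 14*q^4 - 23*q^3 + 144*q^2 + 532*q - 1620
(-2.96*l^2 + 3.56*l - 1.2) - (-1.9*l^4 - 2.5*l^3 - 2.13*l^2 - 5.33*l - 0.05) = 1.9*l^4 + 2.5*l^3 - 0.83*l^2 + 8.89*l - 1.15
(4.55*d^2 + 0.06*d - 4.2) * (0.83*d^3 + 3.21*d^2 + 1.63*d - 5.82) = 3.7765*d^5 + 14.6553*d^4 + 4.1231*d^3 - 39.8652*d^2 - 7.1952*d + 24.444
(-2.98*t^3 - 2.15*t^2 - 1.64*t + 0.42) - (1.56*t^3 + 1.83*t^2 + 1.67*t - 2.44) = -4.54*t^3 - 3.98*t^2 - 3.31*t + 2.86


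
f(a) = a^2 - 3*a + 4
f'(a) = 2*a - 3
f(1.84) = 1.87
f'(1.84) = 0.68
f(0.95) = 2.05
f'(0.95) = -1.10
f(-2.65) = 18.97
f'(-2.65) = -8.30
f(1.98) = 1.98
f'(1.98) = 0.96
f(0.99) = 2.01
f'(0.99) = -1.02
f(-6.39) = 64.00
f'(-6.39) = -15.78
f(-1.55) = 11.05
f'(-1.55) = -6.10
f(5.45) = 17.35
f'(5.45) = 7.90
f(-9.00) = 112.00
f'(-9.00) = -21.00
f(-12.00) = 184.00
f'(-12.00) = -27.00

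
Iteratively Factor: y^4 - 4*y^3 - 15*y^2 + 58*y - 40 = (y - 2)*(y^3 - 2*y^2 - 19*y + 20) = (y - 5)*(y - 2)*(y^2 + 3*y - 4) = (y - 5)*(y - 2)*(y + 4)*(y - 1)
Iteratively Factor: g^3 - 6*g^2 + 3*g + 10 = (g + 1)*(g^2 - 7*g + 10) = (g - 2)*(g + 1)*(g - 5)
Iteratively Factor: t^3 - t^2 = (t - 1)*(t^2) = t*(t - 1)*(t)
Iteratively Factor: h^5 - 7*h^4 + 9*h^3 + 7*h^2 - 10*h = (h - 5)*(h^4 - 2*h^3 - h^2 + 2*h) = (h - 5)*(h - 1)*(h^3 - h^2 - 2*h) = h*(h - 5)*(h - 1)*(h^2 - h - 2) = h*(h - 5)*(h - 1)*(h + 1)*(h - 2)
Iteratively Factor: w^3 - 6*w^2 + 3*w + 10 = (w - 5)*(w^2 - w - 2) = (w - 5)*(w + 1)*(w - 2)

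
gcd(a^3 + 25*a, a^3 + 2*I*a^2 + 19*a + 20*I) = a + 5*I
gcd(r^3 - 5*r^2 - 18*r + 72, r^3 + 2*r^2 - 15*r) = r - 3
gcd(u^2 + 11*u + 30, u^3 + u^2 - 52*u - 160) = u + 5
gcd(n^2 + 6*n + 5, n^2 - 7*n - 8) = n + 1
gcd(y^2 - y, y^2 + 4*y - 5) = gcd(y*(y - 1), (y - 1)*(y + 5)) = y - 1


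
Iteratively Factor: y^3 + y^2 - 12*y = (y + 4)*(y^2 - 3*y) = (y - 3)*(y + 4)*(y)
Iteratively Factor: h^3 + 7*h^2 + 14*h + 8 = (h + 2)*(h^2 + 5*h + 4) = (h + 1)*(h + 2)*(h + 4)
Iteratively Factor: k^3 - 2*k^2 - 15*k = (k - 5)*(k^2 + 3*k) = k*(k - 5)*(k + 3)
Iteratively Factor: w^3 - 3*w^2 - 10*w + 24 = (w - 2)*(w^2 - w - 12) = (w - 2)*(w + 3)*(w - 4)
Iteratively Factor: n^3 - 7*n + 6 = (n - 1)*(n^2 + n - 6) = (n - 2)*(n - 1)*(n + 3)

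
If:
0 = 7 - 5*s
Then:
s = 7/5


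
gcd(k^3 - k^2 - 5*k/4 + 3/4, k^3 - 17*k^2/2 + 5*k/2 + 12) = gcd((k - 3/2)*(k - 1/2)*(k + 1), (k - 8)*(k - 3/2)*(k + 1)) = k^2 - k/2 - 3/2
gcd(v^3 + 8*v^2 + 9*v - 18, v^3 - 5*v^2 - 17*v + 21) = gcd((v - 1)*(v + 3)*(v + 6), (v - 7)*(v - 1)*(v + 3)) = v^2 + 2*v - 3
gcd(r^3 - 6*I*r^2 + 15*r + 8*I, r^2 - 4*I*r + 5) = r + I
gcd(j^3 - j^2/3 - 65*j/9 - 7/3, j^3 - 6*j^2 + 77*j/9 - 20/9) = 1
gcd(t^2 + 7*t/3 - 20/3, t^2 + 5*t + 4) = t + 4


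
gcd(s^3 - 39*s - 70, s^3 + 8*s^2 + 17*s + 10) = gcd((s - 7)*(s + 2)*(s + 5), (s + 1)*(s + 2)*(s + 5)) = s^2 + 7*s + 10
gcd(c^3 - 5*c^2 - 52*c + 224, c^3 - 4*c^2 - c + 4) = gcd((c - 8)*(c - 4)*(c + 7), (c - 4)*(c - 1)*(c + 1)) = c - 4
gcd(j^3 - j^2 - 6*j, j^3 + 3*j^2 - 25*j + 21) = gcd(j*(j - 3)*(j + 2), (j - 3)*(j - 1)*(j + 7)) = j - 3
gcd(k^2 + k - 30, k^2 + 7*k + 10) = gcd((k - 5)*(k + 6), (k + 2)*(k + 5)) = 1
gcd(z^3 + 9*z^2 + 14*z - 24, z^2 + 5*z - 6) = z^2 + 5*z - 6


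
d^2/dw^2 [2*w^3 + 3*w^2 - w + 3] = 12*w + 6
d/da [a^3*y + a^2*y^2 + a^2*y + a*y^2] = y*(3*a^2 + 2*a*y + 2*a + y)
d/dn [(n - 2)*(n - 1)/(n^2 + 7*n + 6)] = 2*(5*n^2 + 4*n - 16)/(n^4 + 14*n^3 + 61*n^2 + 84*n + 36)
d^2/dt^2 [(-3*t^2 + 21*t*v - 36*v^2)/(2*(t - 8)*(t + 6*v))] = 3*(-(t - 8)^2*(t + 6*v)^2 + (t - 8)^2*(t + 6*v)*(2*t - 7*v) + (t - 8)^2*(-t^2 + 7*t*v - 12*v^2) + (t - 8)*(t + 6*v)^2*(2*t - 7*v) + (t - 8)*(t + 6*v)*(-t^2 + 7*t*v - 12*v^2) + (t + 6*v)^2*(-t^2 + 7*t*v - 12*v^2))/((t - 8)^3*(t + 6*v)^3)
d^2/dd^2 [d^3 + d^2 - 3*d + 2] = 6*d + 2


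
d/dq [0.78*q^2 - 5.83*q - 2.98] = 1.56*q - 5.83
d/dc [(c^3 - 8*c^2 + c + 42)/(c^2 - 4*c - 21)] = (c^2 + 6*c + 3)/(c^2 + 6*c + 9)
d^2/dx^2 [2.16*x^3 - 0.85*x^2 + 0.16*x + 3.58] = 12.96*x - 1.7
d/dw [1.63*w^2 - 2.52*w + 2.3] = 3.26*w - 2.52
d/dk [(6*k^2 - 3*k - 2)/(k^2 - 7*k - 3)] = (-39*k^2 - 32*k - 5)/(k^4 - 14*k^3 + 43*k^2 + 42*k + 9)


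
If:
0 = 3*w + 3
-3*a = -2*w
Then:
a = -2/3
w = -1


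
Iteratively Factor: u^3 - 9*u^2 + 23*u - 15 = (u - 3)*(u^2 - 6*u + 5) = (u - 5)*(u - 3)*(u - 1)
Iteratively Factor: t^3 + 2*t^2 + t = (t + 1)*(t^2 + t) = t*(t + 1)*(t + 1)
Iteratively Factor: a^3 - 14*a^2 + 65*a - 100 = (a - 5)*(a^2 - 9*a + 20) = (a - 5)*(a - 4)*(a - 5)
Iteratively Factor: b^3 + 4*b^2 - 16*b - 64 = (b - 4)*(b^2 + 8*b + 16) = (b - 4)*(b + 4)*(b + 4)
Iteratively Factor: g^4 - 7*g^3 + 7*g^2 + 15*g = (g)*(g^3 - 7*g^2 + 7*g + 15) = g*(g - 5)*(g^2 - 2*g - 3) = g*(g - 5)*(g - 3)*(g + 1)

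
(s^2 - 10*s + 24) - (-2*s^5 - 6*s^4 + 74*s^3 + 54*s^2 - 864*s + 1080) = 2*s^5 + 6*s^4 - 74*s^3 - 53*s^2 + 854*s - 1056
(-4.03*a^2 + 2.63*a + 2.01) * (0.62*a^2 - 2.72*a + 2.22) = -2.4986*a^4 + 12.5922*a^3 - 14.854*a^2 + 0.3714*a + 4.4622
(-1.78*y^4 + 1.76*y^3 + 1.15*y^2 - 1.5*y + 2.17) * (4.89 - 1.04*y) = 1.8512*y^5 - 10.5346*y^4 + 7.4104*y^3 + 7.1835*y^2 - 9.5918*y + 10.6113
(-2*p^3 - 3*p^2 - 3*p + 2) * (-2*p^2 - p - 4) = 4*p^5 + 8*p^4 + 17*p^3 + 11*p^2 + 10*p - 8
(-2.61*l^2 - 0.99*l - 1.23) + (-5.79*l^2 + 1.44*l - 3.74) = -8.4*l^2 + 0.45*l - 4.97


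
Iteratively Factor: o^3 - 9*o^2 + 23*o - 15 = (o - 5)*(o^2 - 4*o + 3) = (o - 5)*(o - 3)*(o - 1)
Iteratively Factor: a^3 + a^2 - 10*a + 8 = (a - 1)*(a^2 + 2*a - 8) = (a - 1)*(a + 4)*(a - 2)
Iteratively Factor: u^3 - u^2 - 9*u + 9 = (u - 1)*(u^2 - 9) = (u - 1)*(u + 3)*(u - 3)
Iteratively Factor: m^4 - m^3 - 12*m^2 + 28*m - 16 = (m + 4)*(m^3 - 5*m^2 + 8*m - 4) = (m - 2)*(m + 4)*(m^2 - 3*m + 2) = (m - 2)^2*(m + 4)*(m - 1)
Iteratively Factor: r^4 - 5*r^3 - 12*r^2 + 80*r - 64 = (r - 4)*(r^3 - r^2 - 16*r + 16) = (r - 4)*(r - 1)*(r^2 - 16) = (r - 4)^2*(r - 1)*(r + 4)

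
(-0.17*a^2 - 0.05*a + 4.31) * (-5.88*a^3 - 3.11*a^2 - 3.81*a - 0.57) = 0.9996*a^5 + 0.8227*a^4 - 24.5396*a^3 - 13.1167*a^2 - 16.3926*a - 2.4567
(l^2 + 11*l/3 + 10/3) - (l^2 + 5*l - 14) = 52/3 - 4*l/3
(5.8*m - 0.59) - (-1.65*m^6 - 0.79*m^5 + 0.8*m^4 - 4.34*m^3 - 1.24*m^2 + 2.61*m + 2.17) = 1.65*m^6 + 0.79*m^5 - 0.8*m^4 + 4.34*m^3 + 1.24*m^2 + 3.19*m - 2.76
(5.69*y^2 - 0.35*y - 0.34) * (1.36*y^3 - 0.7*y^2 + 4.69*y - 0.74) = 7.7384*y^5 - 4.459*y^4 + 26.4687*y^3 - 5.6141*y^2 - 1.3356*y + 0.2516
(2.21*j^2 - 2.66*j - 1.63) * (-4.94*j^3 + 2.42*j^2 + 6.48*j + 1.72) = -10.9174*j^5 + 18.4886*j^4 + 15.9358*j^3 - 17.3802*j^2 - 15.1376*j - 2.8036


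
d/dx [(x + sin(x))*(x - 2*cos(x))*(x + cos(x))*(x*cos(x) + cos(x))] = -(x + 1)*(x + sin(x))*(x - 2*cos(x))*(sin(x) - 1)*cos(x) + (x + 1)*(x + sin(x))*(x + cos(x))*(2*sin(x) + 1)*cos(x) + (x + 1)*(x - 2*cos(x))*(x + cos(x))*(cos(x) + 1)*cos(x) - (x + sin(x))*(x - 2*cos(x))*(x + cos(x))*(x*sin(x) - sqrt(2)*cos(x + pi/4))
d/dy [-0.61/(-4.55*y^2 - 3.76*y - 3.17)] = (-5.551*y - 2.2936)/(4.55*y^2 + 3.76*y + 3.17)^2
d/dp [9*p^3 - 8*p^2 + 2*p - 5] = 27*p^2 - 16*p + 2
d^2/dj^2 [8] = 0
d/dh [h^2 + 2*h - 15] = 2*h + 2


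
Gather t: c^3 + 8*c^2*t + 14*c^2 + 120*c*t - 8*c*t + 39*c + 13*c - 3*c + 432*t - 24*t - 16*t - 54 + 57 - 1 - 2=c^3 + 14*c^2 + 49*c + t*(8*c^2 + 112*c + 392)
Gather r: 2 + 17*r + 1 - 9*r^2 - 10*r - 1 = -9*r^2 + 7*r + 2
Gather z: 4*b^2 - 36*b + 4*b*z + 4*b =4*b^2 + 4*b*z - 32*b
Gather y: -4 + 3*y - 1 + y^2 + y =y^2 + 4*y - 5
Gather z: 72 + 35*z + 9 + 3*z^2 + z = 3*z^2 + 36*z + 81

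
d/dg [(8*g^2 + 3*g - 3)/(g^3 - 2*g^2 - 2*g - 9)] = (-8*g^4 - 6*g^3 - g^2 - 156*g - 33)/(g^6 - 4*g^5 - 10*g^3 + 40*g^2 + 36*g + 81)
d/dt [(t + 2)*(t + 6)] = 2*t + 8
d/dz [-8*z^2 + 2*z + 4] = 2 - 16*z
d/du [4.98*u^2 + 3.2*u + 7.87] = 9.96*u + 3.2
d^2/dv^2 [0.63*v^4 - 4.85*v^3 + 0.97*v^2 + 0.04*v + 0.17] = 7.56*v^2 - 29.1*v + 1.94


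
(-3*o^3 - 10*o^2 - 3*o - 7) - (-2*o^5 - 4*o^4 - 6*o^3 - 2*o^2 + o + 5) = 2*o^5 + 4*o^4 + 3*o^3 - 8*o^2 - 4*o - 12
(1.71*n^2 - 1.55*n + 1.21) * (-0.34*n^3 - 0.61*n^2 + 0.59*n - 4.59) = -0.5814*n^5 - 0.5161*n^4 + 1.543*n^3 - 9.5015*n^2 + 7.8284*n - 5.5539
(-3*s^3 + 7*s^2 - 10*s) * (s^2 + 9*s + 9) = -3*s^5 - 20*s^4 + 26*s^3 - 27*s^2 - 90*s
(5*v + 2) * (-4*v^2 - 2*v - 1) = -20*v^3 - 18*v^2 - 9*v - 2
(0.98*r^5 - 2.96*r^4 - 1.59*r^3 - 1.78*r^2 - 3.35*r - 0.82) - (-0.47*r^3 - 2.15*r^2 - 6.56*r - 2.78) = 0.98*r^5 - 2.96*r^4 - 1.12*r^3 + 0.37*r^2 + 3.21*r + 1.96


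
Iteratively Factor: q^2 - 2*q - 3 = (q - 3)*(q + 1)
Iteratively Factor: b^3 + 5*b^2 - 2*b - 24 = (b + 3)*(b^2 + 2*b - 8) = (b - 2)*(b + 3)*(b + 4)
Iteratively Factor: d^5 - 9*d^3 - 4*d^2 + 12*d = (d + 2)*(d^4 - 2*d^3 - 5*d^2 + 6*d) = (d - 1)*(d + 2)*(d^3 - d^2 - 6*d) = (d - 3)*(d - 1)*(d + 2)*(d^2 + 2*d) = (d - 3)*(d - 1)*(d + 2)^2*(d)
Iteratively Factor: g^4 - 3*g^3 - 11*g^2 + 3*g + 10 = (g - 5)*(g^3 + 2*g^2 - g - 2) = (g - 5)*(g - 1)*(g^2 + 3*g + 2) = (g - 5)*(g - 1)*(g + 1)*(g + 2)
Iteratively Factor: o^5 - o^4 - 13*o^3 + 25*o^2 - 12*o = (o - 1)*(o^4 - 13*o^2 + 12*o) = o*(o - 1)*(o^3 - 13*o + 12) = o*(o - 1)*(o + 4)*(o^2 - 4*o + 3) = o*(o - 1)^2*(o + 4)*(o - 3)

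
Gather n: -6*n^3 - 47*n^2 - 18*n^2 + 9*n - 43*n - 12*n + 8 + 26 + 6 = -6*n^3 - 65*n^2 - 46*n + 40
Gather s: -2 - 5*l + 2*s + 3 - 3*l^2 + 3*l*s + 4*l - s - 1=-3*l^2 - l + s*(3*l + 1)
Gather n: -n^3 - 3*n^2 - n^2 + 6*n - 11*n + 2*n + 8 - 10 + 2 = -n^3 - 4*n^2 - 3*n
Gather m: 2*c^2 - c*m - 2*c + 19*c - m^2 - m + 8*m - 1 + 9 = 2*c^2 + 17*c - m^2 + m*(7 - c) + 8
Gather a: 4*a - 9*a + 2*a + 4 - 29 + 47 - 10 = 12 - 3*a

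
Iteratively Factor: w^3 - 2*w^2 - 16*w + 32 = (w + 4)*(w^2 - 6*w + 8) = (w - 2)*(w + 4)*(w - 4)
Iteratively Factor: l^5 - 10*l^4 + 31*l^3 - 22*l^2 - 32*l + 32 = (l - 2)*(l^4 - 8*l^3 + 15*l^2 + 8*l - 16) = (l - 4)*(l - 2)*(l^3 - 4*l^2 - l + 4) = (l - 4)*(l - 2)*(l + 1)*(l^2 - 5*l + 4) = (l - 4)*(l - 2)*(l - 1)*(l + 1)*(l - 4)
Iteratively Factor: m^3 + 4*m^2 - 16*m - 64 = (m + 4)*(m^2 - 16) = (m - 4)*(m + 4)*(m + 4)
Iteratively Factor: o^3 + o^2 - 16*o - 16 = (o + 4)*(o^2 - 3*o - 4) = (o - 4)*(o + 4)*(o + 1)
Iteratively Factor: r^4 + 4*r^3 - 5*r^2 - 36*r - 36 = (r - 3)*(r^3 + 7*r^2 + 16*r + 12) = (r - 3)*(r + 2)*(r^2 + 5*r + 6) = (r - 3)*(r + 2)^2*(r + 3)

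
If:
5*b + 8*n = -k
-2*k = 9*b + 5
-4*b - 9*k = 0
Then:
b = -45/73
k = 20/73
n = 205/584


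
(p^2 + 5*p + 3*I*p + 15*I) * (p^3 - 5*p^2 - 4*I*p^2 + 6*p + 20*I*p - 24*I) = p^5 - I*p^4 - 7*p^3 + 30*p^2 + 19*I*p^2 - 228*p - 30*I*p + 360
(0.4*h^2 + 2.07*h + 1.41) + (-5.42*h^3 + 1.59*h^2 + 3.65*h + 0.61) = -5.42*h^3 + 1.99*h^2 + 5.72*h + 2.02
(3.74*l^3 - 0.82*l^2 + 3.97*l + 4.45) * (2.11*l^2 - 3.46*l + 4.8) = 7.8914*l^5 - 14.6706*l^4 + 29.1659*l^3 - 8.2827*l^2 + 3.659*l + 21.36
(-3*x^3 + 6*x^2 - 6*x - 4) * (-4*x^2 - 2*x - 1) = 12*x^5 - 18*x^4 + 15*x^3 + 22*x^2 + 14*x + 4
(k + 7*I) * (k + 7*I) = k^2 + 14*I*k - 49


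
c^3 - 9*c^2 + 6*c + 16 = (c - 8)*(c - 2)*(c + 1)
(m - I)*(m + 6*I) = m^2 + 5*I*m + 6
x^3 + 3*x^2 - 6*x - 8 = (x - 2)*(x + 1)*(x + 4)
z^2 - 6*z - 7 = (z - 7)*(z + 1)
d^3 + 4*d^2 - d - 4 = (d - 1)*(d + 1)*(d + 4)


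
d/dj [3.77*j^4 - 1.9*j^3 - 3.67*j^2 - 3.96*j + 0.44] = 15.08*j^3 - 5.7*j^2 - 7.34*j - 3.96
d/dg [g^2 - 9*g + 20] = 2*g - 9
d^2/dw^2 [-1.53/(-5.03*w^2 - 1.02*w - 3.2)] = (-77.420754*w^2 - 15.699636*w + 1.53*(10.06*w + 1.02)*(20.12*w + 2.04) - 49.25376)/(5.03*w^2 + 1.02*w + 3.2)^3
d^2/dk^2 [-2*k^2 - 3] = -4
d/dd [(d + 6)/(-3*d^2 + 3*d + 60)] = (-d^2 + d + (d + 6)*(2*d - 1) + 20)/(3*(-d^2 + d + 20)^2)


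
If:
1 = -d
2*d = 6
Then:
No Solution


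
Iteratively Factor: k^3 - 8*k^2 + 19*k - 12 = (k - 4)*(k^2 - 4*k + 3) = (k - 4)*(k - 1)*(k - 3)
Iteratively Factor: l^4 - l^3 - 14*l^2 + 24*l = (l - 3)*(l^3 + 2*l^2 - 8*l) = (l - 3)*(l - 2)*(l^2 + 4*l) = (l - 3)*(l - 2)*(l + 4)*(l)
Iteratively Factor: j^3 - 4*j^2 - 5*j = (j + 1)*(j^2 - 5*j) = j*(j + 1)*(j - 5)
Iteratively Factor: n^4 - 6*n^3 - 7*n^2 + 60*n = (n - 5)*(n^3 - n^2 - 12*n) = (n - 5)*(n + 3)*(n^2 - 4*n) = n*(n - 5)*(n + 3)*(n - 4)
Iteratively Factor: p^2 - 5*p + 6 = (p - 3)*(p - 2)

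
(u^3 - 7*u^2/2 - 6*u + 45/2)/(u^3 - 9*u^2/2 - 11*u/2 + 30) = (u - 3)/(u - 4)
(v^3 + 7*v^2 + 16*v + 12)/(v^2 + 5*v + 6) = v + 2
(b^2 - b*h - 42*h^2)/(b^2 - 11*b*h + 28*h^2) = (b + 6*h)/(b - 4*h)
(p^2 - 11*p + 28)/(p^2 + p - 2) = (p^2 - 11*p + 28)/(p^2 + p - 2)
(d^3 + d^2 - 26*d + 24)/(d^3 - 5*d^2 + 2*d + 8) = (d^2 + 5*d - 6)/(d^2 - d - 2)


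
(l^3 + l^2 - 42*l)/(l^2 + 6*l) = (l^2 + l - 42)/(l + 6)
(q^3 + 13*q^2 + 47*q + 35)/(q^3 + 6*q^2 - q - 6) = (q^2 + 12*q + 35)/(q^2 + 5*q - 6)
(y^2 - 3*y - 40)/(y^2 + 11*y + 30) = (y - 8)/(y + 6)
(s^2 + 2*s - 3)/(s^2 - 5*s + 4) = (s + 3)/(s - 4)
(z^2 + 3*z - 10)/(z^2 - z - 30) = (z - 2)/(z - 6)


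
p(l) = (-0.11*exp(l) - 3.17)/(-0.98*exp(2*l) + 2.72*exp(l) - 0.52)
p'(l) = (-0.11*exp(l) - 3.17)*(1.96*exp(2*l) - 2.72*exp(l))/(-0.98*exp(2*l) + 2.72*exp(l) - 0.52)^2 - 0.11*exp(l)/(-0.98*exp(2*l) + 2.72*exp(l) - 0.52)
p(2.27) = 0.06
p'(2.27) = -0.14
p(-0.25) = -3.24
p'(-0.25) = 2.92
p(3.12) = 0.01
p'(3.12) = -0.02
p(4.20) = 0.00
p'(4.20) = -0.00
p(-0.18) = -3.05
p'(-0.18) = 2.50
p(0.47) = -2.53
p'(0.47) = -1.40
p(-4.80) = 6.37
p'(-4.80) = 0.29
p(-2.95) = 8.35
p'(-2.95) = 3.02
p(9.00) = 0.00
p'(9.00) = 0.00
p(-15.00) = 6.10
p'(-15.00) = 0.00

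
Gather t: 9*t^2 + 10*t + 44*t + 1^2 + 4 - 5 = 9*t^2 + 54*t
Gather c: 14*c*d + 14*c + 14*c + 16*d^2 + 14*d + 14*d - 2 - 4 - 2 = c*(14*d + 28) + 16*d^2 + 28*d - 8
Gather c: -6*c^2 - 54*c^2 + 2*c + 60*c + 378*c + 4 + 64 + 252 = -60*c^2 + 440*c + 320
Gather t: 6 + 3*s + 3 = 3*s + 9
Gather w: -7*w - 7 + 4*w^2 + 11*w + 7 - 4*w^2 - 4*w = 0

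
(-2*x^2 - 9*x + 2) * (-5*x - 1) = 10*x^3 + 47*x^2 - x - 2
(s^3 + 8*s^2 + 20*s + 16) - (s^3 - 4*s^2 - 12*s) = 12*s^2 + 32*s + 16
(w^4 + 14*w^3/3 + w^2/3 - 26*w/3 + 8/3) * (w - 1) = w^5 + 11*w^4/3 - 13*w^3/3 - 9*w^2 + 34*w/3 - 8/3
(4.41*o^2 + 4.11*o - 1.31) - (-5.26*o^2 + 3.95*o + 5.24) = 9.67*o^2 + 0.16*o - 6.55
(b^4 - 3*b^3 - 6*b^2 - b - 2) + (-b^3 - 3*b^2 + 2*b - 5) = b^4 - 4*b^3 - 9*b^2 + b - 7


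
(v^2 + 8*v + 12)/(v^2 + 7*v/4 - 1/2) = 4*(v + 6)/(4*v - 1)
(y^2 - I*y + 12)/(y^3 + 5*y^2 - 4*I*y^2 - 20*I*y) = (y + 3*I)/(y*(y + 5))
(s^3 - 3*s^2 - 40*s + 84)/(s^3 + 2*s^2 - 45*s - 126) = (s - 2)/(s + 3)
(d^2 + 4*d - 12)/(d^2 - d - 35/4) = 4*(-d^2 - 4*d + 12)/(-4*d^2 + 4*d + 35)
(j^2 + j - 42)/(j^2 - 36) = (j + 7)/(j + 6)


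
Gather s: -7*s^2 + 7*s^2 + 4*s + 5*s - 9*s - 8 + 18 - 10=0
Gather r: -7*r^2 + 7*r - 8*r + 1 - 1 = -7*r^2 - r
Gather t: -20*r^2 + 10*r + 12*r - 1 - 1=-20*r^2 + 22*r - 2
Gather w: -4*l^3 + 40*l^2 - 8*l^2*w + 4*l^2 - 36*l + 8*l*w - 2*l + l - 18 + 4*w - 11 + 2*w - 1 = -4*l^3 + 44*l^2 - 37*l + w*(-8*l^2 + 8*l + 6) - 30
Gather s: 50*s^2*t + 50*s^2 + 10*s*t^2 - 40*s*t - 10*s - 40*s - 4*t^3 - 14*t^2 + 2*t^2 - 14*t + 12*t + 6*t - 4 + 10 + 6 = s^2*(50*t + 50) + s*(10*t^2 - 40*t - 50) - 4*t^3 - 12*t^2 + 4*t + 12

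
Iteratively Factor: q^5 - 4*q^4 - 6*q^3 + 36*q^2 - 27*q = (q)*(q^4 - 4*q^3 - 6*q^2 + 36*q - 27) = q*(q + 3)*(q^3 - 7*q^2 + 15*q - 9) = q*(q - 1)*(q + 3)*(q^2 - 6*q + 9) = q*(q - 3)*(q - 1)*(q + 3)*(q - 3)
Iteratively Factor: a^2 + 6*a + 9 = (a + 3)*(a + 3)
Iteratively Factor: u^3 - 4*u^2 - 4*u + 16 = (u - 4)*(u^2 - 4) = (u - 4)*(u - 2)*(u + 2)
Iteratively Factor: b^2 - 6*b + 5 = (b - 1)*(b - 5)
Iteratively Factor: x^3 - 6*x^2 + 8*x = (x)*(x^2 - 6*x + 8) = x*(x - 2)*(x - 4)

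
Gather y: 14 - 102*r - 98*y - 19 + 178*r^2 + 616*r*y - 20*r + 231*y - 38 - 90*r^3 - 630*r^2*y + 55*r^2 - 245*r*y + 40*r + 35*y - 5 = -90*r^3 + 233*r^2 - 82*r + y*(-630*r^2 + 371*r + 168) - 48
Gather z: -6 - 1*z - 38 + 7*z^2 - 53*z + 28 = 7*z^2 - 54*z - 16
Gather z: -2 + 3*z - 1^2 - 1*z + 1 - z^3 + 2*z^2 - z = -z^3 + 2*z^2 + z - 2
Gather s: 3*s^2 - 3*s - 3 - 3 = 3*s^2 - 3*s - 6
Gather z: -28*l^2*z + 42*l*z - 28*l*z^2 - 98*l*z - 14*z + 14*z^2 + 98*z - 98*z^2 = z^2*(-28*l - 84) + z*(-28*l^2 - 56*l + 84)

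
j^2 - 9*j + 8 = (j - 8)*(j - 1)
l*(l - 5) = l^2 - 5*l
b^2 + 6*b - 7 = (b - 1)*(b + 7)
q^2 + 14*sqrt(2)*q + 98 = (q + 7*sqrt(2))^2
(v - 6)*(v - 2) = v^2 - 8*v + 12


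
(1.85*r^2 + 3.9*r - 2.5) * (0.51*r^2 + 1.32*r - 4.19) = 0.9435*r^4 + 4.431*r^3 - 3.8785*r^2 - 19.641*r + 10.475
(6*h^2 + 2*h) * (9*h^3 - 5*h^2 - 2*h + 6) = 54*h^5 - 12*h^4 - 22*h^3 + 32*h^2 + 12*h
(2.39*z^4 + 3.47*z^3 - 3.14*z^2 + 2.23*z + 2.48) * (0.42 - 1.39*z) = -3.3221*z^5 - 3.8195*z^4 + 5.822*z^3 - 4.4185*z^2 - 2.5106*z + 1.0416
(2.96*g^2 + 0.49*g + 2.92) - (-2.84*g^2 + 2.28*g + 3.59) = 5.8*g^2 - 1.79*g - 0.67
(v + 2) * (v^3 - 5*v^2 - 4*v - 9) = v^4 - 3*v^3 - 14*v^2 - 17*v - 18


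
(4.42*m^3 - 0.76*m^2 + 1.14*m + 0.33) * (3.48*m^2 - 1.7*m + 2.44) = 15.3816*m^5 - 10.1588*m^4 + 16.044*m^3 - 2.644*m^2 + 2.2206*m + 0.8052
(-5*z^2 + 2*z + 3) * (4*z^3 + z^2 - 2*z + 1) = -20*z^5 + 3*z^4 + 24*z^3 - 6*z^2 - 4*z + 3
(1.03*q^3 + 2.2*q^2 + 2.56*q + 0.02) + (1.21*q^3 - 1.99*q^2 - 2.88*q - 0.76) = 2.24*q^3 + 0.21*q^2 - 0.32*q - 0.74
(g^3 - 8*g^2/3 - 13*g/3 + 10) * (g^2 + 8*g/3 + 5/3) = g^5 - 88*g^3/9 - 6*g^2 + 175*g/9 + 50/3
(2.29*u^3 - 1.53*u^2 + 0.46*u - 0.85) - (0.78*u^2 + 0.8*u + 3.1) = 2.29*u^3 - 2.31*u^2 - 0.34*u - 3.95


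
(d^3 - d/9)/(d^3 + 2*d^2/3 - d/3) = (d + 1/3)/(d + 1)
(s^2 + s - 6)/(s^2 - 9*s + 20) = (s^2 + s - 6)/(s^2 - 9*s + 20)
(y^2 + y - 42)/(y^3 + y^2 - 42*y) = 1/y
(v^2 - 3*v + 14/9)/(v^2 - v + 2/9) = (3*v - 7)/(3*v - 1)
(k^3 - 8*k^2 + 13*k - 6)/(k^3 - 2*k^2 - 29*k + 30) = (k - 1)/(k + 5)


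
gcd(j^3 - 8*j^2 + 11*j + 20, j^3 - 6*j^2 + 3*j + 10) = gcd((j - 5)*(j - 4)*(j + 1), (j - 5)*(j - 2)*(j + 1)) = j^2 - 4*j - 5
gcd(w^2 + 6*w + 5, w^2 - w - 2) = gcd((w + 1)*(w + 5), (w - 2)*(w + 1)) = w + 1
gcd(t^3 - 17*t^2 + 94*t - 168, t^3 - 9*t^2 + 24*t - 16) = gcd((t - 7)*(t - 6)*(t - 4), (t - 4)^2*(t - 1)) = t - 4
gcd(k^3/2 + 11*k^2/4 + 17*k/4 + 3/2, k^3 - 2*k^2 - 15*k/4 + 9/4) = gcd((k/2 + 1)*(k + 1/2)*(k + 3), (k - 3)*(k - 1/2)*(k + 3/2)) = 1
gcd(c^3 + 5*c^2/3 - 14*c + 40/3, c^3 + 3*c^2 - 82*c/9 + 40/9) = c^2 + 11*c/3 - 20/3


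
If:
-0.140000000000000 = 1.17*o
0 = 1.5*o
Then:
No Solution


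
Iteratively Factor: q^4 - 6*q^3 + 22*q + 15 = (q + 1)*(q^3 - 7*q^2 + 7*q + 15) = (q - 5)*(q + 1)*(q^2 - 2*q - 3) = (q - 5)*(q - 3)*(q + 1)*(q + 1)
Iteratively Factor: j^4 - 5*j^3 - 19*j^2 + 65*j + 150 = (j + 3)*(j^3 - 8*j^2 + 5*j + 50) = (j + 2)*(j + 3)*(j^2 - 10*j + 25) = (j - 5)*(j + 2)*(j + 3)*(j - 5)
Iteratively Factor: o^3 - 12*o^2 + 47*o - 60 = (o - 3)*(o^2 - 9*o + 20) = (o - 4)*(o - 3)*(o - 5)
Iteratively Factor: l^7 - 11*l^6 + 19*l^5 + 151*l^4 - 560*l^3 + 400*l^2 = (l - 5)*(l^6 - 6*l^5 - 11*l^4 + 96*l^3 - 80*l^2) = (l - 5)*(l + 4)*(l^5 - 10*l^4 + 29*l^3 - 20*l^2) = (l - 5)*(l - 4)*(l + 4)*(l^4 - 6*l^3 + 5*l^2) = (l - 5)*(l - 4)*(l - 1)*(l + 4)*(l^3 - 5*l^2) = (l - 5)^2*(l - 4)*(l - 1)*(l + 4)*(l^2) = l*(l - 5)^2*(l - 4)*(l - 1)*(l + 4)*(l)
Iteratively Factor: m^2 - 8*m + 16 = (m - 4)*(m - 4)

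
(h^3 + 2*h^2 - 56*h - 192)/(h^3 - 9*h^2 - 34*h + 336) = (h + 4)/(h - 7)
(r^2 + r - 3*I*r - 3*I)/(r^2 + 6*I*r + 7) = (r^2 + r - 3*I*r - 3*I)/(r^2 + 6*I*r + 7)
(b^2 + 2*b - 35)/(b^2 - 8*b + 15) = (b + 7)/(b - 3)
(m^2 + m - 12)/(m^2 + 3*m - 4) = (m - 3)/(m - 1)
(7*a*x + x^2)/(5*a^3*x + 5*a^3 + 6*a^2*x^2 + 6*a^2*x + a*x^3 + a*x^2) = x*(7*a + x)/(a*(5*a^2*x + 5*a^2 + 6*a*x^2 + 6*a*x + x^3 + x^2))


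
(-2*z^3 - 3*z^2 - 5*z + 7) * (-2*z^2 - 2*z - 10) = 4*z^5 + 10*z^4 + 36*z^3 + 26*z^2 + 36*z - 70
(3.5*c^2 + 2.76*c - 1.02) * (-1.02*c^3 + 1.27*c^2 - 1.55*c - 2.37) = -3.57*c^5 + 1.6298*c^4 - 0.8794*c^3 - 13.8684*c^2 - 4.9602*c + 2.4174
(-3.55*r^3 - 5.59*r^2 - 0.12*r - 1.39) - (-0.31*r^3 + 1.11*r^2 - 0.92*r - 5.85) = -3.24*r^3 - 6.7*r^2 + 0.8*r + 4.46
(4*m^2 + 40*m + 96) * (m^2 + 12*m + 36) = 4*m^4 + 88*m^3 + 720*m^2 + 2592*m + 3456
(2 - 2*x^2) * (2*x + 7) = -4*x^3 - 14*x^2 + 4*x + 14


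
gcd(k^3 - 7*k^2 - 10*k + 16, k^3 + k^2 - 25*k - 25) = 1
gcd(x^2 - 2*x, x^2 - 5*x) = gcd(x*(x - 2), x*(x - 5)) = x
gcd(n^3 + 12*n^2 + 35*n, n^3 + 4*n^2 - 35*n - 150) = n + 5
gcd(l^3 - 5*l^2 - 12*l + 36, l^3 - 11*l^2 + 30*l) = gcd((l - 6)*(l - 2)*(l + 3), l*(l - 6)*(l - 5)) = l - 6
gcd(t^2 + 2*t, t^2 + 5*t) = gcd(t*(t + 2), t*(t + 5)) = t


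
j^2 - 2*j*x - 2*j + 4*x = (j - 2)*(j - 2*x)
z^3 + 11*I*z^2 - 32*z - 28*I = (z + 2*I)^2*(z + 7*I)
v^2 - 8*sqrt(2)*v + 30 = (v - 5*sqrt(2))*(v - 3*sqrt(2))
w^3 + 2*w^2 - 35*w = w*(w - 5)*(w + 7)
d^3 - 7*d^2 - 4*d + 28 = (d - 7)*(d - 2)*(d + 2)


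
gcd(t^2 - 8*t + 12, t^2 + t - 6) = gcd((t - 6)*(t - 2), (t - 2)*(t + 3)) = t - 2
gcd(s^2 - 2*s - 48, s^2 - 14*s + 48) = s - 8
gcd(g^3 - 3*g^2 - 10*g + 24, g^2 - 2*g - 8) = g - 4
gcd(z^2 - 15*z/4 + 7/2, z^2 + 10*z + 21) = 1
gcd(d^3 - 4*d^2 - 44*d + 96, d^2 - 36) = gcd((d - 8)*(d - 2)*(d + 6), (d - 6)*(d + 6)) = d + 6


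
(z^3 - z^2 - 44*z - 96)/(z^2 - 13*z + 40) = (z^2 + 7*z + 12)/(z - 5)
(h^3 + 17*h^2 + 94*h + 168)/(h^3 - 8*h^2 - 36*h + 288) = (h^2 + 11*h + 28)/(h^2 - 14*h + 48)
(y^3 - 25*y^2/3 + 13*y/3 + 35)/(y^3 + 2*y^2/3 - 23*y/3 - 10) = (y - 7)/(y + 2)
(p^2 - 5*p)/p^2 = (p - 5)/p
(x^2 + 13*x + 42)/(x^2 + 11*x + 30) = (x + 7)/(x + 5)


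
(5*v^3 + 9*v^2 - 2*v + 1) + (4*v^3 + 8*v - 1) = 9*v^3 + 9*v^2 + 6*v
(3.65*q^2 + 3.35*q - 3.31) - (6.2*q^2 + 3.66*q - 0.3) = -2.55*q^2 - 0.31*q - 3.01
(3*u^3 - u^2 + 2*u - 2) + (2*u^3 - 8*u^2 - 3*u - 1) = 5*u^3 - 9*u^2 - u - 3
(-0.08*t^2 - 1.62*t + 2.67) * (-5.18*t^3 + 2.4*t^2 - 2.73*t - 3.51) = 0.4144*t^5 + 8.1996*t^4 - 17.5002*t^3 + 11.1114*t^2 - 1.6029*t - 9.3717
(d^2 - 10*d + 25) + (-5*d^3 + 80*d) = -5*d^3 + d^2 + 70*d + 25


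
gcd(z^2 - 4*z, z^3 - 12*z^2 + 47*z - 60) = z - 4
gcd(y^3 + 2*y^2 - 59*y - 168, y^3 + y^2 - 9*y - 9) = y + 3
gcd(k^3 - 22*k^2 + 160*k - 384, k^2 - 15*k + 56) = k - 8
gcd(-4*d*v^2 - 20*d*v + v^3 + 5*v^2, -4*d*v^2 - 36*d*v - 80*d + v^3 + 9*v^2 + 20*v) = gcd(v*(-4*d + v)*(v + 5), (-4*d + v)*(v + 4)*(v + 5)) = -4*d*v - 20*d + v^2 + 5*v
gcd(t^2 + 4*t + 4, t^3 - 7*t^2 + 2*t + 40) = t + 2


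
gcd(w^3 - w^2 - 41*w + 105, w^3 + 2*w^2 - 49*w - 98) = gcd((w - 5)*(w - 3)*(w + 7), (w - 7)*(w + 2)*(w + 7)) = w + 7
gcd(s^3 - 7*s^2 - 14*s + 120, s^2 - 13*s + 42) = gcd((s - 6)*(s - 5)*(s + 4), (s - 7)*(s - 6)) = s - 6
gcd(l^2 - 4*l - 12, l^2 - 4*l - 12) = l^2 - 4*l - 12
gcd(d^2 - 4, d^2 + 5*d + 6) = d + 2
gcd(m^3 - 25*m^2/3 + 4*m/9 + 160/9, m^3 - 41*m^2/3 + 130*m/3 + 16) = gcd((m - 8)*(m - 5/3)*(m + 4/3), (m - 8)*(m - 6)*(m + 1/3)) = m - 8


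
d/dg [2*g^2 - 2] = 4*g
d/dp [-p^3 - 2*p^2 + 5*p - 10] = -3*p^2 - 4*p + 5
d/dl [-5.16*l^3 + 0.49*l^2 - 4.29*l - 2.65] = -15.48*l^2 + 0.98*l - 4.29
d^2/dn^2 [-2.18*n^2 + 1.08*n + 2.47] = -4.36000000000000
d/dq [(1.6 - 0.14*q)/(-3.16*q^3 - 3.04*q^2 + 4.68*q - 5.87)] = (-0.8848*q^3 + 14.7424*q^2 + 9.728*q - 6.6662)/(9.9856*q^6 + 19.2128*q^5 - 20.336*q^4 + 8.64400000000001*q^3 + 57.592*q^2 - 54.9432*q + 34.4569)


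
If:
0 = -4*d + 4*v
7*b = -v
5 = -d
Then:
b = 5/7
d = -5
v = -5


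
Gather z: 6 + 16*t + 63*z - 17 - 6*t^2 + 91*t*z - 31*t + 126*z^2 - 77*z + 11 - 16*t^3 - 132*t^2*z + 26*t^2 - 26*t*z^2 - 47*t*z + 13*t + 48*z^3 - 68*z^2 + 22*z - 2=-16*t^3 + 20*t^2 - 2*t + 48*z^3 + z^2*(58 - 26*t) + z*(-132*t^2 + 44*t + 8) - 2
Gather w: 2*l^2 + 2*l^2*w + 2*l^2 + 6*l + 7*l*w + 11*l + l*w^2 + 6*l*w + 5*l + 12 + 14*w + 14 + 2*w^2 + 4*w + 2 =4*l^2 + 22*l + w^2*(l + 2) + w*(2*l^2 + 13*l + 18) + 28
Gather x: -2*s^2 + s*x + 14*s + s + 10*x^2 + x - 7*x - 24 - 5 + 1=-2*s^2 + 15*s + 10*x^2 + x*(s - 6) - 28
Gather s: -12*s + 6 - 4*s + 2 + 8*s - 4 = 4 - 8*s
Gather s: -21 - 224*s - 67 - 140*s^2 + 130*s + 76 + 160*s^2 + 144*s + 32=20*s^2 + 50*s + 20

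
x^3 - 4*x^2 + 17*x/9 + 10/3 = (x - 3)*(x - 5/3)*(x + 2/3)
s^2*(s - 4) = s^3 - 4*s^2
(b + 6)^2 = b^2 + 12*b + 36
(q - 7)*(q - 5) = q^2 - 12*q + 35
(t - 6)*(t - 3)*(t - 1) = t^3 - 10*t^2 + 27*t - 18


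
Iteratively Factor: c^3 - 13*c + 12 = (c + 4)*(c^2 - 4*c + 3) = (c - 1)*(c + 4)*(c - 3)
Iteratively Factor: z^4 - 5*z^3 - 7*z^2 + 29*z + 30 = (z - 5)*(z^3 - 7*z - 6) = (z - 5)*(z + 1)*(z^2 - z - 6) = (z - 5)*(z - 3)*(z + 1)*(z + 2)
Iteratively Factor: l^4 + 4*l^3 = (l + 4)*(l^3) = l*(l + 4)*(l^2) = l^2*(l + 4)*(l)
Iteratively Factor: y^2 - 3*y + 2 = (y - 1)*(y - 2)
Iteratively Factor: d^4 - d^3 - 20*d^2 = (d - 5)*(d^3 + 4*d^2) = d*(d - 5)*(d^2 + 4*d) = d*(d - 5)*(d + 4)*(d)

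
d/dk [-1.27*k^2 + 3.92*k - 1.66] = 3.92 - 2.54*k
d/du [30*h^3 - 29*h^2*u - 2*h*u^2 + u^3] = -29*h^2 - 4*h*u + 3*u^2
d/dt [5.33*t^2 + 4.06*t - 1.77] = 10.66*t + 4.06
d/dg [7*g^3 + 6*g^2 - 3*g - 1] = 21*g^2 + 12*g - 3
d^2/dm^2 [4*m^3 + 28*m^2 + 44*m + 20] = 24*m + 56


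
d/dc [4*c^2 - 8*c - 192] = 8*c - 8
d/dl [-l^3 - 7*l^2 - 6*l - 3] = -3*l^2 - 14*l - 6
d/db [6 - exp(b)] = -exp(b)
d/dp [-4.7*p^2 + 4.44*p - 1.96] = 4.44 - 9.4*p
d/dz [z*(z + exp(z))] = z*(exp(z) + 1) + z + exp(z)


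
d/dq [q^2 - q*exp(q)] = -q*exp(q) + 2*q - exp(q)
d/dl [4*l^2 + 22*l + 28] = 8*l + 22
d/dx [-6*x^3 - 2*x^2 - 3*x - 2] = -18*x^2 - 4*x - 3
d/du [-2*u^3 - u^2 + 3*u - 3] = -6*u^2 - 2*u + 3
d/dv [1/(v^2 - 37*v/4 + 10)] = 4*(37 - 8*v)/(4*v^2 - 37*v + 40)^2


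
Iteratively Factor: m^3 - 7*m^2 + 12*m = (m)*(m^2 - 7*m + 12) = m*(m - 3)*(m - 4)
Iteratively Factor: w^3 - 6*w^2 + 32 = (w - 4)*(w^2 - 2*w - 8) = (w - 4)^2*(w + 2)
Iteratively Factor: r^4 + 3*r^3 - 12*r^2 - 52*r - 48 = (r + 2)*(r^3 + r^2 - 14*r - 24) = (r + 2)*(r + 3)*(r^2 - 2*r - 8) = (r + 2)^2*(r + 3)*(r - 4)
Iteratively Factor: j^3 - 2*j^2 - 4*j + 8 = (j - 2)*(j^2 - 4) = (j - 2)*(j + 2)*(j - 2)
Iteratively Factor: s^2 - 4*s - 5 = (s + 1)*(s - 5)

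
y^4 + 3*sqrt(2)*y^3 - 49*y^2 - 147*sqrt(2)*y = y*(y - 7)*(y + 7)*(y + 3*sqrt(2))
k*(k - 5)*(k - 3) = k^3 - 8*k^2 + 15*k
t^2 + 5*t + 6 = (t + 2)*(t + 3)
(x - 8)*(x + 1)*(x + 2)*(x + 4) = x^4 - x^3 - 42*x^2 - 104*x - 64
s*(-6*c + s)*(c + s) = -6*c^2*s - 5*c*s^2 + s^3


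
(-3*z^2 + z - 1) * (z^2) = -3*z^4 + z^3 - z^2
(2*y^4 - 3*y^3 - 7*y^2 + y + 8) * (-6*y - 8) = -12*y^5 + 2*y^4 + 66*y^3 + 50*y^2 - 56*y - 64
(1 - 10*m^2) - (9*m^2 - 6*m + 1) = -19*m^2 + 6*m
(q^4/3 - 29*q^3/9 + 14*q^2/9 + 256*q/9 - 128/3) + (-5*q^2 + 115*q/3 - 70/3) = q^4/3 - 29*q^3/9 - 31*q^2/9 + 601*q/9 - 66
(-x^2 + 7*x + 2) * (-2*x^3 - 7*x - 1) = 2*x^5 - 14*x^4 + 3*x^3 - 48*x^2 - 21*x - 2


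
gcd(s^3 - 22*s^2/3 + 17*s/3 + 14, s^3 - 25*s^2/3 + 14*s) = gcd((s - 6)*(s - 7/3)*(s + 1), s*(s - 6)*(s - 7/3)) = s^2 - 25*s/3 + 14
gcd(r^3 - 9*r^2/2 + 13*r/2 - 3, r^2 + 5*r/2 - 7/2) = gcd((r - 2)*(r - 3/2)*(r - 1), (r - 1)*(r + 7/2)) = r - 1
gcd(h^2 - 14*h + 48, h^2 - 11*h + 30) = h - 6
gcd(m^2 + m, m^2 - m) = m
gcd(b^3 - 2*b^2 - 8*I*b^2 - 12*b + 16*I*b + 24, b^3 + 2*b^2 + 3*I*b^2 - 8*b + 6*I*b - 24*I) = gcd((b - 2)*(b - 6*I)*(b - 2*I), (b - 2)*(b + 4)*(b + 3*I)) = b - 2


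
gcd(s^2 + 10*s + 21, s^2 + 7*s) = s + 7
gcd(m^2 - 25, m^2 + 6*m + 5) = m + 5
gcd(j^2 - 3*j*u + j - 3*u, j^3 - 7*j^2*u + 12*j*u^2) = -j + 3*u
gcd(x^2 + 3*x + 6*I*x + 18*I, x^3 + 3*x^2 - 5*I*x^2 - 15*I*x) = x + 3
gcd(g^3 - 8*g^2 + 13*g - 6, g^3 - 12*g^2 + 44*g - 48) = g - 6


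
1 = 1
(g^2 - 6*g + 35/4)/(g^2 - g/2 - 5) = (g - 7/2)/(g + 2)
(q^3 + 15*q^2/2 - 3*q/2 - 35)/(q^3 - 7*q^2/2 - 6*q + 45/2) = (q^2 + 5*q - 14)/(q^2 - 6*q + 9)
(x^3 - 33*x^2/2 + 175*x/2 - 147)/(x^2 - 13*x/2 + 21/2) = (x^2 - 13*x + 42)/(x - 3)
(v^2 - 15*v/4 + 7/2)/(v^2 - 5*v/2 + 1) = (4*v - 7)/(2*(2*v - 1))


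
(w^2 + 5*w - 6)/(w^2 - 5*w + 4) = (w + 6)/(w - 4)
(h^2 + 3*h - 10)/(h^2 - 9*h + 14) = (h + 5)/(h - 7)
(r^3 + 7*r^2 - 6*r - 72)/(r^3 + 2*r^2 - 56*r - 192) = (r - 3)/(r - 8)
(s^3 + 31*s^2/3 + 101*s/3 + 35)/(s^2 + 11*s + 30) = (s^2 + 16*s/3 + 7)/(s + 6)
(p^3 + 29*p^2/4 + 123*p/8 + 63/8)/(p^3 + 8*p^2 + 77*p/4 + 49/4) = (4*p^2 + 15*p + 9)/(2*(2*p^2 + 9*p + 7))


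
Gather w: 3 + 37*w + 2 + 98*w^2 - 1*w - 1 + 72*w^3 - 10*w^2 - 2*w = 72*w^3 + 88*w^2 + 34*w + 4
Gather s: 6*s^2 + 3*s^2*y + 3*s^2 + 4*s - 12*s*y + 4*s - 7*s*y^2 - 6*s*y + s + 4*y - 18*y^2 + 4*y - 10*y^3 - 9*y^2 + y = s^2*(3*y + 9) + s*(-7*y^2 - 18*y + 9) - 10*y^3 - 27*y^2 + 9*y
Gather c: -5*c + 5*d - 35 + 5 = -5*c + 5*d - 30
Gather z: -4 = -4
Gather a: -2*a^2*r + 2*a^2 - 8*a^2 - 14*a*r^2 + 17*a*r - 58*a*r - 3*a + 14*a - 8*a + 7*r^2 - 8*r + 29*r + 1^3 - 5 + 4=a^2*(-2*r - 6) + a*(-14*r^2 - 41*r + 3) + 7*r^2 + 21*r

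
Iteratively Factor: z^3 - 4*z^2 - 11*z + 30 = (z + 3)*(z^2 - 7*z + 10) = (z - 5)*(z + 3)*(z - 2)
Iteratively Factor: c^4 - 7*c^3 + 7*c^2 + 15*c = (c - 5)*(c^3 - 2*c^2 - 3*c) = (c - 5)*(c - 3)*(c^2 + c) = c*(c - 5)*(c - 3)*(c + 1)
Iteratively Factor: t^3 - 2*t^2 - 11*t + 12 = (t + 3)*(t^2 - 5*t + 4) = (t - 4)*(t + 3)*(t - 1)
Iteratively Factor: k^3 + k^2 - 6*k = (k)*(k^2 + k - 6) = k*(k + 3)*(k - 2)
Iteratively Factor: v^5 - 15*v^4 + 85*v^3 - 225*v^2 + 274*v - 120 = (v - 5)*(v^4 - 10*v^3 + 35*v^2 - 50*v + 24) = (v - 5)*(v - 1)*(v^3 - 9*v^2 + 26*v - 24) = (v - 5)*(v - 2)*(v - 1)*(v^2 - 7*v + 12) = (v - 5)*(v - 3)*(v - 2)*(v - 1)*(v - 4)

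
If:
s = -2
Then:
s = -2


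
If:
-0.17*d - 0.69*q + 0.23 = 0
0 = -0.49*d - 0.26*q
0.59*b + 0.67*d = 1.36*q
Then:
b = 1.11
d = -0.20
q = 0.38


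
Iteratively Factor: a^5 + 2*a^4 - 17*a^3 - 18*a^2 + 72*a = (a + 4)*(a^4 - 2*a^3 - 9*a^2 + 18*a) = a*(a + 4)*(a^3 - 2*a^2 - 9*a + 18) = a*(a + 3)*(a + 4)*(a^2 - 5*a + 6) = a*(a - 2)*(a + 3)*(a + 4)*(a - 3)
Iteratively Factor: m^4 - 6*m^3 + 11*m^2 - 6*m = (m - 3)*(m^3 - 3*m^2 + 2*m) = (m - 3)*(m - 1)*(m^2 - 2*m) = m*(m - 3)*(m - 1)*(m - 2)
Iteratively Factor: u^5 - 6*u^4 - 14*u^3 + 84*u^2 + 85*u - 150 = (u - 1)*(u^4 - 5*u^3 - 19*u^2 + 65*u + 150) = (u - 5)*(u - 1)*(u^3 - 19*u - 30) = (u - 5)*(u - 1)*(u + 2)*(u^2 - 2*u - 15) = (u - 5)*(u - 1)*(u + 2)*(u + 3)*(u - 5)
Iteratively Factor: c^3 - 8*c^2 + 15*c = (c)*(c^2 - 8*c + 15) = c*(c - 5)*(c - 3)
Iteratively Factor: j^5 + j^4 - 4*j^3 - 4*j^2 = (j)*(j^4 + j^3 - 4*j^2 - 4*j) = j^2*(j^3 + j^2 - 4*j - 4) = j^2*(j - 2)*(j^2 + 3*j + 2) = j^2*(j - 2)*(j + 1)*(j + 2)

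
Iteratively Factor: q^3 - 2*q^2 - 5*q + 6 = (q - 1)*(q^2 - q - 6) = (q - 1)*(q + 2)*(q - 3)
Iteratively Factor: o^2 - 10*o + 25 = (o - 5)*(o - 5)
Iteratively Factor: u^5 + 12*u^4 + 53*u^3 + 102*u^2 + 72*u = (u + 4)*(u^4 + 8*u^3 + 21*u^2 + 18*u) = (u + 2)*(u + 4)*(u^3 + 6*u^2 + 9*u) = u*(u + 2)*(u + 4)*(u^2 + 6*u + 9) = u*(u + 2)*(u + 3)*(u + 4)*(u + 3)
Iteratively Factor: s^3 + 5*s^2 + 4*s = (s + 4)*(s^2 + s) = s*(s + 4)*(s + 1)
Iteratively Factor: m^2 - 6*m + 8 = (m - 2)*(m - 4)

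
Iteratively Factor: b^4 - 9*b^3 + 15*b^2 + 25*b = (b - 5)*(b^3 - 4*b^2 - 5*b) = (b - 5)*(b + 1)*(b^2 - 5*b) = (b - 5)^2*(b + 1)*(b)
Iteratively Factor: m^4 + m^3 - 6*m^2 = (m)*(m^3 + m^2 - 6*m) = m*(m - 2)*(m^2 + 3*m) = m^2*(m - 2)*(m + 3)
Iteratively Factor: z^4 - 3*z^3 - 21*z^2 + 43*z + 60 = (z + 1)*(z^3 - 4*z^2 - 17*z + 60) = (z + 1)*(z + 4)*(z^2 - 8*z + 15) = (z - 5)*(z + 1)*(z + 4)*(z - 3)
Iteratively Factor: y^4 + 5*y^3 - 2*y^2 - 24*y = (y - 2)*(y^3 + 7*y^2 + 12*y) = (y - 2)*(y + 3)*(y^2 + 4*y) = (y - 2)*(y + 3)*(y + 4)*(y)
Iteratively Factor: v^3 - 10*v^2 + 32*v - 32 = (v - 4)*(v^2 - 6*v + 8) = (v - 4)*(v - 2)*(v - 4)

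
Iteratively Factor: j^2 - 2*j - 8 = (j + 2)*(j - 4)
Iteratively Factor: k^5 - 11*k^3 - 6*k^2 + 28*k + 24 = (k - 3)*(k^4 + 3*k^3 - 2*k^2 - 12*k - 8) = (k - 3)*(k - 2)*(k^3 + 5*k^2 + 8*k + 4) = (k - 3)*(k - 2)*(k + 1)*(k^2 + 4*k + 4) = (k - 3)*(k - 2)*(k + 1)*(k + 2)*(k + 2)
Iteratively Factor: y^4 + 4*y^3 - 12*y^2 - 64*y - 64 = (y - 4)*(y^3 + 8*y^2 + 20*y + 16) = (y - 4)*(y + 4)*(y^2 + 4*y + 4) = (y - 4)*(y + 2)*(y + 4)*(y + 2)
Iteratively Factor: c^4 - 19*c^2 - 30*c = (c + 2)*(c^3 - 2*c^2 - 15*c) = (c + 2)*(c + 3)*(c^2 - 5*c) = c*(c + 2)*(c + 3)*(c - 5)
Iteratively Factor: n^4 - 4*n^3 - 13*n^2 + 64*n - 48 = (n - 4)*(n^3 - 13*n + 12) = (n - 4)*(n - 3)*(n^2 + 3*n - 4) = (n - 4)*(n - 3)*(n - 1)*(n + 4)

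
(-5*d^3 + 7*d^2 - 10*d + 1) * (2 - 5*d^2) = 25*d^5 - 35*d^4 + 40*d^3 + 9*d^2 - 20*d + 2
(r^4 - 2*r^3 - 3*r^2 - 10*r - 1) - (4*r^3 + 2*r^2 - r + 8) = r^4 - 6*r^3 - 5*r^2 - 9*r - 9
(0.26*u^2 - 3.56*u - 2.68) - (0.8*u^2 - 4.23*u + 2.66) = -0.54*u^2 + 0.67*u - 5.34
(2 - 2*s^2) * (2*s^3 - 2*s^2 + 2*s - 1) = -4*s^5 + 4*s^4 - 2*s^2 + 4*s - 2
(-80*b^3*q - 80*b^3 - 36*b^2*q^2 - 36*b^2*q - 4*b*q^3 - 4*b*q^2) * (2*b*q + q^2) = -160*b^4*q^2 - 160*b^4*q - 152*b^3*q^3 - 152*b^3*q^2 - 44*b^2*q^4 - 44*b^2*q^3 - 4*b*q^5 - 4*b*q^4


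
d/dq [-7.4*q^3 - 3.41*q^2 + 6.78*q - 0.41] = -22.2*q^2 - 6.82*q + 6.78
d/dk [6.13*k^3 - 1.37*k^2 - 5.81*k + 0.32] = 18.39*k^2 - 2.74*k - 5.81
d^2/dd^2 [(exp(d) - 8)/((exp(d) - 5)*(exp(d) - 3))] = (exp(4*d) - 24*exp(3*d) + 102*exp(2*d) + 88*exp(d) - 735)*exp(d)/(exp(6*d) - 24*exp(5*d) + 237*exp(4*d) - 1232*exp(3*d) + 3555*exp(2*d) - 5400*exp(d) + 3375)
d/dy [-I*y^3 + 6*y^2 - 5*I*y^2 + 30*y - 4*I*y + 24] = -3*I*y^2 + y*(12 - 10*I) + 30 - 4*I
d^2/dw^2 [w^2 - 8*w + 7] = 2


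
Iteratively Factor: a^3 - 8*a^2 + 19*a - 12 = (a - 3)*(a^2 - 5*a + 4) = (a - 3)*(a - 1)*(a - 4)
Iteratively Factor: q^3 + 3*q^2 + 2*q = (q)*(q^2 + 3*q + 2) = q*(q + 1)*(q + 2)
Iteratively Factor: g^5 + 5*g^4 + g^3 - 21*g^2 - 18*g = (g)*(g^4 + 5*g^3 + g^2 - 21*g - 18) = g*(g - 2)*(g^3 + 7*g^2 + 15*g + 9) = g*(g - 2)*(g + 3)*(g^2 + 4*g + 3) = g*(g - 2)*(g + 3)^2*(g + 1)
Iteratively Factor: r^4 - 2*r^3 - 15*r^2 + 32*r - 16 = (r + 4)*(r^3 - 6*r^2 + 9*r - 4) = (r - 1)*(r + 4)*(r^2 - 5*r + 4) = (r - 1)^2*(r + 4)*(r - 4)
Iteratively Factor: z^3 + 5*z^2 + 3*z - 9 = (z - 1)*(z^2 + 6*z + 9) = (z - 1)*(z + 3)*(z + 3)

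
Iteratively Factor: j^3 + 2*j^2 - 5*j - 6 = (j - 2)*(j^2 + 4*j + 3) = (j - 2)*(j + 3)*(j + 1)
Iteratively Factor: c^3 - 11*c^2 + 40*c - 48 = (c - 4)*(c^2 - 7*c + 12) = (c - 4)^2*(c - 3)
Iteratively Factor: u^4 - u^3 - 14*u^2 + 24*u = (u - 2)*(u^3 + u^2 - 12*u) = (u - 2)*(u + 4)*(u^2 - 3*u) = u*(u - 2)*(u + 4)*(u - 3)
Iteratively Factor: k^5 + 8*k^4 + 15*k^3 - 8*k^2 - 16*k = (k + 1)*(k^4 + 7*k^3 + 8*k^2 - 16*k) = (k - 1)*(k + 1)*(k^3 + 8*k^2 + 16*k) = (k - 1)*(k + 1)*(k + 4)*(k^2 + 4*k) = (k - 1)*(k + 1)*(k + 4)^2*(k)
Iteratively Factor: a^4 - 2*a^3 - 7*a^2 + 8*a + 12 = (a - 2)*(a^3 - 7*a - 6) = (a - 2)*(a + 1)*(a^2 - a - 6) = (a - 2)*(a + 1)*(a + 2)*(a - 3)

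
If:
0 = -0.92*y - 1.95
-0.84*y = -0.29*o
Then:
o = -6.14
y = -2.12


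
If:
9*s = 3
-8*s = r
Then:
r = -8/3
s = 1/3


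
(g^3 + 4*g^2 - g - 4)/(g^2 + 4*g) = g - 1/g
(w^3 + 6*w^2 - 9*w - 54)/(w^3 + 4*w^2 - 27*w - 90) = (w - 3)/(w - 5)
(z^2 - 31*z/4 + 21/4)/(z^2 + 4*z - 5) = (4*z^2 - 31*z + 21)/(4*(z^2 + 4*z - 5))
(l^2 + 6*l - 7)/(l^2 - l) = (l + 7)/l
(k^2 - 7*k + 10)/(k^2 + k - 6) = (k - 5)/(k + 3)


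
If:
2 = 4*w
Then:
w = 1/2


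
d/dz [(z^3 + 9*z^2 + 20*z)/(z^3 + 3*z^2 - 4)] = 2*(-3*z^3 - 14*z^2 - 8*z - 20)/(z^5 + 4*z^4 + z^3 - 10*z^2 - 4*z + 8)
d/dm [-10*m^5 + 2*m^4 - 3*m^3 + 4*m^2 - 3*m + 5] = -50*m^4 + 8*m^3 - 9*m^2 + 8*m - 3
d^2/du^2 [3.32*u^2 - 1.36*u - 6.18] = 6.64000000000000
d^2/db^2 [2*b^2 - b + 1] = 4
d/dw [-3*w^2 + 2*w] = 2 - 6*w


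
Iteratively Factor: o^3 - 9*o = (o)*(o^2 - 9) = o*(o - 3)*(o + 3)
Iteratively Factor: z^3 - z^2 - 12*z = (z + 3)*(z^2 - 4*z) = (z - 4)*(z + 3)*(z)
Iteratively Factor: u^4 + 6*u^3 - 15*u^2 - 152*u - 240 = (u + 4)*(u^3 + 2*u^2 - 23*u - 60) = (u + 3)*(u + 4)*(u^2 - u - 20) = (u + 3)*(u + 4)^2*(u - 5)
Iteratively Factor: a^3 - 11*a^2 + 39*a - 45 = (a - 3)*(a^2 - 8*a + 15) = (a - 3)^2*(a - 5)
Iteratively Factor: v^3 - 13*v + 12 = (v - 3)*(v^2 + 3*v - 4) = (v - 3)*(v + 4)*(v - 1)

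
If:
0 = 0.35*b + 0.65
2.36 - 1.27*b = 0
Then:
No Solution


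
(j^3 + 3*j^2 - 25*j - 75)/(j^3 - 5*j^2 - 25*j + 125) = (j + 3)/(j - 5)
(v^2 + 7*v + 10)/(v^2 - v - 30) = (v + 2)/(v - 6)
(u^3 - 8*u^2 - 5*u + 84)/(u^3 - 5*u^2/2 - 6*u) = 2*(u^2 - 4*u - 21)/(u*(2*u + 3))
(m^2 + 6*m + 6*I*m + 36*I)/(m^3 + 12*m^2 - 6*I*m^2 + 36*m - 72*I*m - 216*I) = (m + 6*I)/(m^2 + 6*m*(1 - I) - 36*I)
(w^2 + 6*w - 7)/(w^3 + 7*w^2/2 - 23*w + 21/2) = 2*(w - 1)/(2*w^2 - 7*w + 3)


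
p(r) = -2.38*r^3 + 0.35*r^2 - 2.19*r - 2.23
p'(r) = -7.14*r^2 + 0.7*r - 2.19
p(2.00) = -24.25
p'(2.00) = -29.35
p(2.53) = -44.07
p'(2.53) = -46.12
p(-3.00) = 71.75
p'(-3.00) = -68.55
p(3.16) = -80.76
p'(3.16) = -71.28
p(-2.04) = 23.90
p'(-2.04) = -33.33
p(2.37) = -37.14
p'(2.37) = -40.64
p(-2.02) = 23.24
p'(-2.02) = -32.74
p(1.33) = -10.12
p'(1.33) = -13.89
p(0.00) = -2.23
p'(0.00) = -2.19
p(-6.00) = 537.59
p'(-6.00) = -263.43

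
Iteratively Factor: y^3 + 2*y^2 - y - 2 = (y + 2)*(y^2 - 1) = (y + 1)*(y + 2)*(y - 1)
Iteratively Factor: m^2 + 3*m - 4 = (m + 4)*(m - 1)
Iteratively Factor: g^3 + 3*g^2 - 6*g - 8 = (g + 1)*(g^2 + 2*g - 8) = (g - 2)*(g + 1)*(g + 4)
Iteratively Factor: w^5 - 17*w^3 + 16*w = (w + 4)*(w^4 - 4*w^3 - w^2 + 4*w) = (w + 1)*(w + 4)*(w^3 - 5*w^2 + 4*w) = (w - 1)*(w + 1)*(w + 4)*(w^2 - 4*w) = (w - 4)*(w - 1)*(w + 1)*(w + 4)*(w)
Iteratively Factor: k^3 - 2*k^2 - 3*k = (k + 1)*(k^2 - 3*k) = (k - 3)*(k + 1)*(k)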